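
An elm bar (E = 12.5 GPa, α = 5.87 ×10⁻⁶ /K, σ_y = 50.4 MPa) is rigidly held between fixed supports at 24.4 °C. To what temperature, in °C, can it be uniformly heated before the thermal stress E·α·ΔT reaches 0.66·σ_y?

E·α·ΔT = 33.26 MPa ⇒ ΔT = 33.26 / (12.50×10³ × 5.87×10⁻⁶) = 453.3 K.
T = 24.4 + 453.3 = 477.7 °C.

478 °C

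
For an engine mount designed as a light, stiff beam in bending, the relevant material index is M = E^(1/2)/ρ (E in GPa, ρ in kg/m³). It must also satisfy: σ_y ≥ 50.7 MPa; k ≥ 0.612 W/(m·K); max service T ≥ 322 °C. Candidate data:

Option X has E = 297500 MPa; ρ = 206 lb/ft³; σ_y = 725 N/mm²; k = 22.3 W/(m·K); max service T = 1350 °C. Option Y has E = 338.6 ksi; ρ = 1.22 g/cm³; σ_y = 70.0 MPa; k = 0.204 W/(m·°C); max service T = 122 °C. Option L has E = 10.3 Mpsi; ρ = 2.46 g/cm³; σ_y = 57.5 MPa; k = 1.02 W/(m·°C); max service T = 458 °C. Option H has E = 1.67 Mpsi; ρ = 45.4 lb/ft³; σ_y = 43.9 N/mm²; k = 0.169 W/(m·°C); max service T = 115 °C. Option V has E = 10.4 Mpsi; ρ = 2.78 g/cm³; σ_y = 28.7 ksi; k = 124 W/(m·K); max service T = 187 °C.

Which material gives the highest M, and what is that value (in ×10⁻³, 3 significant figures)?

Screen on constraints: σ_y ≥ 50.7 MPa; k ≥ 0.612 W/(m·K); max service T ≥ 322 °C. Survivors: option X, option L.
After converting to SI:
  option X: E = 297.5 GPa, ρ = 3300 kg/m³
  option L: E = 71.02 GPa, ρ = 2460 kg/m³
  option X: M = 5.23×10⁻³
  option L: M = 3.43×10⁻³
Highest index: option X.

option X, M = 5.23×10⁻³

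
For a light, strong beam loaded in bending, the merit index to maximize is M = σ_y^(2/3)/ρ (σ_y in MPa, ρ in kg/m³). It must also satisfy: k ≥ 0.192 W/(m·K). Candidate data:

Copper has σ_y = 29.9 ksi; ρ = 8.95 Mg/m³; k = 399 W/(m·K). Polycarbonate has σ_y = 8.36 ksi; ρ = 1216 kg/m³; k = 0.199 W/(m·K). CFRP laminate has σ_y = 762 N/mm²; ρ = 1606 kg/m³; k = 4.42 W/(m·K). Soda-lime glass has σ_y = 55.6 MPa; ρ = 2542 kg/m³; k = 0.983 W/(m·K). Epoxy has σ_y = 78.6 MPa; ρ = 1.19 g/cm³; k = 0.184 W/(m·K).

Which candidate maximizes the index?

CFRP laminate

Screen on constraints: k ≥ 0.192 W/(m·K). Survivors: copper, polycarbonate, CFRP laminate, soda-lime glass.
Normalizing units and computing the index:
  copper: σ_y = 206.2 MPa, ρ = 8950 kg/m³
  polycarbonate: σ_y = 57.64 MPa, ρ = 1216 kg/m³
  CFRP laminate: σ_y = 762.0 MPa, ρ = 1606 kg/m³
  soda-lime glass: σ_y = 55.60 MPa, ρ = 2542 kg/m³
  CFRP laminate: M = 51.9×10⁻³
  polycarbonate: M = 12.3×10⁻³
  soda-lime glass: M = 5.73×10⁻³
  copper: M = 3.90×10⁻³
CFRP laminate has the largest M.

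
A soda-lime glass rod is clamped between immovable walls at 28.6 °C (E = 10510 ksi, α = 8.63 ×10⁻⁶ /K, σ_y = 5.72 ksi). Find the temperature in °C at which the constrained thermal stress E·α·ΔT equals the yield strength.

E = 10510 ksi = 72.46 GPa.
σ_y = 5.72 ksi = 39.44 MPa.
E·α·ΔT = 39.44 MPa ⇒ ΔT = 39.44 / (72.46×10³ × 8.63×10⁻⁶) = 63.06 K.
T = 28.6 + 63.06 = 91.66 °C.

91.7 °C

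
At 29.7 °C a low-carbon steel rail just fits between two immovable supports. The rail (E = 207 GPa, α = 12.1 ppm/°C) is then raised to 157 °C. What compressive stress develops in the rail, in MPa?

ΔT = 127.3 K. Constrained thermal stress σ = E·α·ΔT = 207.0×10³ MPa × 12.1×10⁻⁶ × 127.3 = 319 MPa (compressive).

319 MPa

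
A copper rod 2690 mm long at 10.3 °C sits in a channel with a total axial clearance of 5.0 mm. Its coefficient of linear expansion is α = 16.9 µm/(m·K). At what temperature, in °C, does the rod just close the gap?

α·L₀·ΔT = 5.0 mm ⇒ ΔT = 5.0 / (16.9×10⁻⁶ × 2690.0) = 110.0 K.
T = 10.3 + 110.0 = 120.3 °C.

120 °C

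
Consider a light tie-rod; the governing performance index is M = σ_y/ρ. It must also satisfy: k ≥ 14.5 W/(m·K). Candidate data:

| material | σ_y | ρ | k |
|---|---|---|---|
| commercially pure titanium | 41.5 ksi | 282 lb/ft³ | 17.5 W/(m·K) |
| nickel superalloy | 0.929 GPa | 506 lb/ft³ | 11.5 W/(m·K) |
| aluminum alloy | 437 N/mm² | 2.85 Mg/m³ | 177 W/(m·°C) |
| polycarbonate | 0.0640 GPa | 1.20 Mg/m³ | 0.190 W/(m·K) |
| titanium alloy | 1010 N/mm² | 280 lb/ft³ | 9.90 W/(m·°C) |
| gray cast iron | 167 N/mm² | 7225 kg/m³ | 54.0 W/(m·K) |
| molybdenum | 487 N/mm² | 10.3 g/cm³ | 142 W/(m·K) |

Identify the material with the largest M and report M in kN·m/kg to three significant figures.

Screen on constraints: k ≥ 14.5 W/(m·K). Survivors: commercially pure titanium, aluminum alloy, gray cast iron, molybdenum.
Convert each candidate to consistent units, then evaluate M:
  commercially pure titanium: σ_y = 286.1 MPa, ρ = 4517 kg/m³
  aluminum alloy: σ_y = 437.0 MPa, ρ = 2850 kg/m³
  gray cast iron: σ_y = 167.0 MPa, ρ = 7225 kg/m³
  molybdenum: σ_y = 487.0 MPa, ρ = 10300 kg/m³
  aluminum alloy: M = 153 kN·m/kg
  commercially pure titanium: M = 63.3 kN·m/kg
  molybdenum: M = 47.3 kN·m/kg
  gray cast iron: M = 23.1 kN·m/kg
Highest index: aluminum alloy.

aluminum alloy, M = 153 kN·m/kg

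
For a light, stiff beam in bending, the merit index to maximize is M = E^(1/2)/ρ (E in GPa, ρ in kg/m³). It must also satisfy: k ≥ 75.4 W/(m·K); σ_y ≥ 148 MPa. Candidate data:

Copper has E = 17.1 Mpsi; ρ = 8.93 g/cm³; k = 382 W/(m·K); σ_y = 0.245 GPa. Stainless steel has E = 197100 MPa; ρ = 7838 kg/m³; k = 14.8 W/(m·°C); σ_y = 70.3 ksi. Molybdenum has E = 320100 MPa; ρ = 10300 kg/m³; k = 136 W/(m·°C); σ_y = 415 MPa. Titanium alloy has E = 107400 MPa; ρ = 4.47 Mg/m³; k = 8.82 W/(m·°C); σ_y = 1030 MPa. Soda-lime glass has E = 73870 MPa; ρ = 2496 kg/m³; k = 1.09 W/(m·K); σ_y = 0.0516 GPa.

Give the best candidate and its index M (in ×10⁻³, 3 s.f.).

molybdenum, M = 1.74×10⁻³

Screen on constraints: k ≥ 75.4 W/(m·K); σ_y ≥ 148 MPa. Survivors: copper, molybdenum.
In SI units:
  copper: E = 117.9 GPa, ρ = 8930 kg/m³
  molybdenum: E = 320.1 GPa, ρ = 10300 kg/m³
  molybdenum: M = 1.74×10⁻³
  copper: M = 1.22×10⁻³
Highest index: molybdenum.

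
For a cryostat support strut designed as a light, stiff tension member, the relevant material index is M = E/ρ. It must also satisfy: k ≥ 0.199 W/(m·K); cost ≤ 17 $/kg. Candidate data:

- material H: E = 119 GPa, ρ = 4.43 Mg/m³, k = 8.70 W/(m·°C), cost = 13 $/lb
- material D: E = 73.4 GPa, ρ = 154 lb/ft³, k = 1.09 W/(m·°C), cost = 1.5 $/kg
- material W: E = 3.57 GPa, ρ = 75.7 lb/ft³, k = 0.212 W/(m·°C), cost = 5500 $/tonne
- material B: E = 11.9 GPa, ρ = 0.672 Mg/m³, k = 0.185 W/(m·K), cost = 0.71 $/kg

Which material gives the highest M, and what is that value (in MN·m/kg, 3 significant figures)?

material D, M = 29.8 MN·m/kg

Screen on constraints: k ≥ 0.199 W/(m·K); cost ≤ 17 $/kg. Survivors: material D, material W.
After converting to SI:
  material D: E = 73.40 GPa, ρ = 2467 kg/m³
  material W: E = 3.570 GPa, ρ = 1213 kg/m³
  material D: M = 29.8 MN·m/kg
  material W: M = 2.94 MN·m/kg
The maximum is for material D.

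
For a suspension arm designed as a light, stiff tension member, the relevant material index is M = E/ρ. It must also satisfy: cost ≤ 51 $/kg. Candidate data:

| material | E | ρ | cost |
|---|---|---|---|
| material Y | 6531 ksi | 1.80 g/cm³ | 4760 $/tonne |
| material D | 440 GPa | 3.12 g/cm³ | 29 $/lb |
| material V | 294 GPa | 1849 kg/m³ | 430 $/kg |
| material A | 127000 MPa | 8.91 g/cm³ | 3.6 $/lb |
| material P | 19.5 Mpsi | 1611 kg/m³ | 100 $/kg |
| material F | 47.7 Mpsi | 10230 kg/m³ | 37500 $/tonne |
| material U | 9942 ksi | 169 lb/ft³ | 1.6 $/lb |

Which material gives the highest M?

material F

Screen on constraints: cost ≤ 51 $/kg. Survivors: material Y, material A, material F, material U.
Normalizing units and computing the index:
  material Y: E = 45.03 GPa, ρ = 1800 kg/m³
  material A: E = 127.0 GPa, ρ = 8910 kg/m³
  material F: E = 328.9 GPa, ρ = 10230 kg/m³
  material U: E = 68.55 GPa, ρ = 2707 kg/m³
  material F: M = 32.1 MN·m/kg
  material U: M = 25.3 MN·m/kg
  material Y: M = 25.0 MN·m/kg
  material A: M = 14.3 MN·m/kg
The maximum is for material F.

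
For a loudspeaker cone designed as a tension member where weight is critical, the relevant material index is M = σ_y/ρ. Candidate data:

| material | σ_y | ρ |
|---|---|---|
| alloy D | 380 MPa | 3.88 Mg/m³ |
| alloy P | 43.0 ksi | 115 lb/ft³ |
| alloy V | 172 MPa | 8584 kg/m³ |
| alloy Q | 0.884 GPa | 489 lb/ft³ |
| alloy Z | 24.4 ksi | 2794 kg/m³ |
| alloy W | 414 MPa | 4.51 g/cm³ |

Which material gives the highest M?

Normalizing units and computing the index:
  alloy D: σ_y = 380.0 MPa, ρ = 3880 kg/m³
  alloy P: σ_y = 296.5 MPa, ρ = 1842 kg/m³
  alloy V: σ_y = 172.0 MPa, ρ = 8584 kg/m³
  alloy Q: σ_y = 884.0 MPa, ρ = 7833 kg/m³
  alloy Z: σ_y = 168.2 MPa, ρ = 2794 kg/m³
  alloy W: σ_y = 414.0 MPa, ρ = 4510 kg/m³
  alloy P: M = 161 kN·m/kg
  alloy Q: M = 113 kN·m/kg
  alloy D: M = 97.9 kN·m/kg
  alloy W: M = 91.8 kN·m/kg
  alloy Z: M = 60.2 kN·m/kg
  alloy V: M = 20.0 kN·m/kg
Alloy P ranks first.

alloy P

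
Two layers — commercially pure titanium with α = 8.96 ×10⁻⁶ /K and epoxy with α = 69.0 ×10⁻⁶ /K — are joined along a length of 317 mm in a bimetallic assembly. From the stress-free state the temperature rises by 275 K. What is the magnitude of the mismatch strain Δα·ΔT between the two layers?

0.0165

Δα = |8.96 − 69.0|×10⁻⁶/K = 60.0×10⁻⁶/K.
Mismatch strain = Δα·ΔT = 60.0×10⁻⁶ × 275.0 = 0.0165.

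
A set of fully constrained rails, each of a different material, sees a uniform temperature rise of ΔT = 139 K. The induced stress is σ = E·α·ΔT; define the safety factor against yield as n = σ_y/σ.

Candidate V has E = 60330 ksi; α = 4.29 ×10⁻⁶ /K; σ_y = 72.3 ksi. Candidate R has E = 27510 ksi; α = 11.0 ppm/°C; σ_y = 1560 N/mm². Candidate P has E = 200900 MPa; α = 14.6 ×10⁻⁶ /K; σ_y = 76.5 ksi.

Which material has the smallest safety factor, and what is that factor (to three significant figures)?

Converting E to GPa, α to ×10⁻⁶/K, σ_y to MPa, then σ and n for each:
  candidate V: E = 416.0, α = 4.29, σ_y = 498.5 → σ = 248 MPa, n = 2.01
  candidate R: E = 189.7, α = 11.0, σ_y = 1560 → σ = 290 MPa, n = 5.38
  candidate P: E = 200.9, α = 14.6, σ_y = 527.4 → σ = 408 MPa, n = 1.29
The minimum is candidate P at n = 1.29.

candidate P, n = 1.29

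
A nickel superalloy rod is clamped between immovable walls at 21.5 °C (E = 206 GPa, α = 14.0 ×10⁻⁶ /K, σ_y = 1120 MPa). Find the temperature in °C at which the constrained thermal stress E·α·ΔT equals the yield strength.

410 °C

E·α·ΔT = 1120 MPa ⇒ ΔT = 1120 / (206.0×10³ × 14.0×10⁻⁶) = 388.3 K.
T = 21.5 + 388.3 = 409.8 °C.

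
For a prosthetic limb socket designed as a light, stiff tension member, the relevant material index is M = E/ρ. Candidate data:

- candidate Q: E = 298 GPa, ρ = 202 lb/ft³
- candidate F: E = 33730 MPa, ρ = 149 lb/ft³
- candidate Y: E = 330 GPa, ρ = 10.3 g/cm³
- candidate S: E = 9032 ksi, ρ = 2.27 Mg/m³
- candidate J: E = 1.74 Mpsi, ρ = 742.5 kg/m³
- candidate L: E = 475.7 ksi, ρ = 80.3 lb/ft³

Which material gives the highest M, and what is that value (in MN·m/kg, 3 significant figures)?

candidate Q, M = 92.1 MN·m/kg

In SI units:
  candidate Q: E = 298.0 GPa, ρ = 3236 kg/m³
  candidate F: E = 33.73 GPa, ρ = 2387 kg/m³
  candidate Y: E = 330.0 GPa, ρ = 10300 kg/m³
  candidate S: E = 62.27 GPa, ρ = 2270 kg/m³
  candidate J: E = 12.00 GPa, ρ = 742.5 kg/m³
  candidate L: E = 3.280 GPa, ρ = 1286 kg/m³
  candidate Q: M = 92.1 MN·m/kg
  candidate Y: M = 32.0 MN·m/kg
  candidate S: M = 27.4 MN·m/kg
  candidate J: M = 16.2 MN·m/kg
  candidate F: M = 14.1 MN·m/kg
  candidate L: M = 2.55 MN·m/kg
The maximum is for candidate Q.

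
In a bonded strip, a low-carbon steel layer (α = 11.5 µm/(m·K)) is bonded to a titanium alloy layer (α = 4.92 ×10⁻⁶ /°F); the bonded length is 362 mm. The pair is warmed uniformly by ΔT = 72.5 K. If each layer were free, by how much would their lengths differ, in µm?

titanium alloy: α = 4.92×10⁻⁶/°F × 9/5 = 8.86×10⁻⁶/K.
Δα = |11.5 − 8.86|×10⁻⁶/K = 2.64×10⁻⁶/K.
ΔL_mismatch = Δα·L·ΔT = 2.64×10⁻⁶ × 362.0 mm × 72.5 K = 69.4 µm.

69.4 µm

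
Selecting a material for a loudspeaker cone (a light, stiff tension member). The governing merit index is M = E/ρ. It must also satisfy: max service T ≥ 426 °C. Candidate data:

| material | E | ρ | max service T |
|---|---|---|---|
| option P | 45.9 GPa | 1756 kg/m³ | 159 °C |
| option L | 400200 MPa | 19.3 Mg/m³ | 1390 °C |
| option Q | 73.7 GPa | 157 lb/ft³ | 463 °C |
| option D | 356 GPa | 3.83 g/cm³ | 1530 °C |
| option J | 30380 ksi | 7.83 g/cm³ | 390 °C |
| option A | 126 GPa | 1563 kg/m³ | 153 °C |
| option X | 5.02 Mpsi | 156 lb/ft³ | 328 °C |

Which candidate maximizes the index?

Screen on constraints: max service T ≥ 426 °C. Survivors: option L, option Q, option D.
Convert each candidate to consistent units, then evaluate M:
  option L: E = 400.2 GPa, ρ = 19300 kg/m³
  option Q: E = 73.70 GPa, ρ = 2515 kg/m³
  option D: E = 356.0 GPa, ρ = 3830 kg/m³
  option D: M = 93.0 MN·m/kg
  option Q: M = 29.3 MN·m/kg
  option L: M = 20.7 MN·m/kg
The maximum is for option D.

option D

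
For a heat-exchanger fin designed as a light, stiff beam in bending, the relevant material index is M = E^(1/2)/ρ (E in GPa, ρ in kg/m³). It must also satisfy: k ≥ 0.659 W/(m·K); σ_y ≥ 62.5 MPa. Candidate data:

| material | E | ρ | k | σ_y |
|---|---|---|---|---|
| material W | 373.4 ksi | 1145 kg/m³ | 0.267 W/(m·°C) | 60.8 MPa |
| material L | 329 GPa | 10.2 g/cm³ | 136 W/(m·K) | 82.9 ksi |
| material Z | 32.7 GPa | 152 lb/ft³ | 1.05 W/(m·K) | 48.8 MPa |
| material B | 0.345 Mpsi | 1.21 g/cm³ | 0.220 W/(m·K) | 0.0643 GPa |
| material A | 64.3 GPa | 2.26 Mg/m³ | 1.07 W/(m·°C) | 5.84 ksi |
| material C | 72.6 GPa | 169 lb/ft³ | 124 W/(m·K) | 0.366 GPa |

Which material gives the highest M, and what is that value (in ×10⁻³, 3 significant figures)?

Screen on constraints: k ≥ 0.659 W/(m·K); σ_y ≥ 62.5 MPa. Survivors: material L, material C.
Putting every candidate on a common basis:
  material L: E = 329.0 GPa, ρ = 10200 kg/m³
  material C: E = 72.60 GPa, ρ = 2707 kg/m³
  material C: M = 3.15×10⁻³
  material L: M = 1.78×10⁻³
The maximum is for material C.

material C, M = 3.15×10⁻³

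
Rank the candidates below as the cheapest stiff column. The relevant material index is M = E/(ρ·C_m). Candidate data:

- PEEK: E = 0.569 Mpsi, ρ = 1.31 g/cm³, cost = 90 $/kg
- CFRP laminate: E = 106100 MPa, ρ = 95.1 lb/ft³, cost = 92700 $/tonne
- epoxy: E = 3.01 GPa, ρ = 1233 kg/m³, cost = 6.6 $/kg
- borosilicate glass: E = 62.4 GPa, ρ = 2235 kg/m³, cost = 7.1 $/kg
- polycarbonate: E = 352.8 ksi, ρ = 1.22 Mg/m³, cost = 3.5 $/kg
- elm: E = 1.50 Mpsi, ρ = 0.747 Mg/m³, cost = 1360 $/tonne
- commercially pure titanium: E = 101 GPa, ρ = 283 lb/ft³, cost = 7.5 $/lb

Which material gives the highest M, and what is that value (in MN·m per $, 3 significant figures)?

elm, M = 10.2 MN·m per $

Convert each candidate to consistent units, then evaluate M:
  PEEK: E = 3.923 GPa, ρ = 1310 kg/m³, cost = 90.00 $/kg
  CFRP laminate: E = 106.1 GPa, ρ = 1523 kg/m³, cost = 92.70 $/kg
  epoxy: E = 3.010 GPa, ρ = 1233 kg/m³, cost = 6.600 $/kg
  borosilicate glass: E = 62.40 GPa, ρ = 2235 kg/m³, cost = 7.100 $/kg
  polycarbonate: E = 2.432 GPa, ρ = 1220 kg/m³, cost = 3.500 $/kg
  elm: E = 10.34 GPa, ρ = 747.0 kg/m³, cost = 1.360 $/kg
  commercially pure titanium: E = 101.0 GPa, ρ = 4533 kg/m³, cost = 16.53 $/kg
  elm: M = 10.2 MN·m per $
  borosilicate glass: M = 3.93 MN·m per $
  commercially pure titanium: M = 1.35 MN·m per $
  CFRP laminate: M = 0.751 MN·m per $
  polycarbonate: M = 0.570 MN·m per $
  epoxy: M = 0.370 MN·m per $
  PEEK: M = 0.0333 MN·m per $
Highest index: elm.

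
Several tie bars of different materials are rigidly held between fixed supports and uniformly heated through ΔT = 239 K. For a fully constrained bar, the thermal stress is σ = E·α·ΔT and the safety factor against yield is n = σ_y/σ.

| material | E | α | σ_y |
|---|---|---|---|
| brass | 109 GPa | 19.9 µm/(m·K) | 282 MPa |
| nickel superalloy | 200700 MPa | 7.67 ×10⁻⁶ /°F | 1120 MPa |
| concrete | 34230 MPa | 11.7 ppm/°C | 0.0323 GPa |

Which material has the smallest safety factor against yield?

concrete

Converting E to GPa, α to ×10⁻⁶/K, σ_y to MPa, then σ and n for each:
  brass: E = 109.0, α = 19.9, σ_y = 282.0 → σ = 518 MPa, n = 0.544
  nickel superalloy: E = 200.7, α = 13.8, σ_y = 1120 → σ = 662 MPa, n = 1.69
  concrete: E = 34.23, α = 11.7, σ_y = 32.30 → σ = 95.7 MPa, n = 0.337
Smallest n: concrete with n = 0.337.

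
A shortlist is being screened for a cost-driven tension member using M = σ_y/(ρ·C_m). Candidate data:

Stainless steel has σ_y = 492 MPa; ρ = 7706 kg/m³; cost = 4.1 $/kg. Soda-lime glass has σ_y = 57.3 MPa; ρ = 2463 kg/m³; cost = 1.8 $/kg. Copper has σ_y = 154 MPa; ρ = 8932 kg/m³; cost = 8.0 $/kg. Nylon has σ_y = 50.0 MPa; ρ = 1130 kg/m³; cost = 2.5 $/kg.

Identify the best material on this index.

Computing M directly (units already consistent):
  nylon: M = 17.7 kN·m per $
  stainless steel: M = 15.6 kN·m per $
  soda-lime glass: M = 12.9 kN·m per $
  copper: M = 2.16 kN·m per $
Nylon has the largest M.

nylon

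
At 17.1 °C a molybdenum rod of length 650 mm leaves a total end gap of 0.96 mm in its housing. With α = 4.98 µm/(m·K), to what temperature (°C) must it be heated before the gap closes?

α·L₀·ΔT = 0.96 mm ⇒ ΔT = 0.96 / (4.98×10⁻⁶ × 650.0) = 296.6 K.
T = 17.1 + 296.6 = 313.7 °C.

314 °C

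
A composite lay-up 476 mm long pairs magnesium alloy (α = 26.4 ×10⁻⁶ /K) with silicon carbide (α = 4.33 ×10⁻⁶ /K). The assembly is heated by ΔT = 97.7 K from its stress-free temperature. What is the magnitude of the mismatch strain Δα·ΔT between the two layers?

2.16×10⁻³

Δα = |26.4 − 4.33|×10⁻⁶/K = 22.1×10⁻⁶/K.
Mismatch strain = Δα·ΔT = 22.1×10⁻⁶ × 97.7 = 2.16×10⁻³.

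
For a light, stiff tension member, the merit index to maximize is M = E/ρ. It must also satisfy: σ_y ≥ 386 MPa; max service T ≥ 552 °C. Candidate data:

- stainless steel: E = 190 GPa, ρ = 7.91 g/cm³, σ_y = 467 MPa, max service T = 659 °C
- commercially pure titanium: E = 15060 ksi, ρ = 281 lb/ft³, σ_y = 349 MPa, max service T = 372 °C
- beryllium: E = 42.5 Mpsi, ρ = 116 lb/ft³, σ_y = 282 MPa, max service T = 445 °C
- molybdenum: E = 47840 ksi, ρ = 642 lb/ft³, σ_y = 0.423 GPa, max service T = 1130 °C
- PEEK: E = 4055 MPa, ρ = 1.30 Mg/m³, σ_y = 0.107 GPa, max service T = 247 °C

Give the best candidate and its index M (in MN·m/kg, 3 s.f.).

molybdenum, M = 32.1 MN·m/kg

Screen on constraints: σ_y ≥ 386 MPa; max service T ≥ 552 °C. Survivors: stainless steel, molybdenum.
Normalizing units and computing the index:
  stainless steel: E = 190.0 GPa, ρ = 7910 kg/m³
  molybdenum: E = 329.8 GPa, ρ = 10280 kg/m³
  molybdenum: M = 32.1 MN·m/kg
  stainless steel: M = 24.0 MN·m/kg
Molybdenum has the largest M.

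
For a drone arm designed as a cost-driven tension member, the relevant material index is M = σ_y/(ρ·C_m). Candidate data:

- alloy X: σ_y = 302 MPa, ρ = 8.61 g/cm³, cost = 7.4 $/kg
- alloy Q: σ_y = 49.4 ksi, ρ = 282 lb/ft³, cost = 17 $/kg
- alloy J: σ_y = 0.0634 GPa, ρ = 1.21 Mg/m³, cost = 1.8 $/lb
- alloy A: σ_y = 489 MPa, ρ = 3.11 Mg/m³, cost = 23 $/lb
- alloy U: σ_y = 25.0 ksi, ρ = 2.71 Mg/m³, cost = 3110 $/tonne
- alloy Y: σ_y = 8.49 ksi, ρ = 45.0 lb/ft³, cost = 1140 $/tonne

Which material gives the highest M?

Normalizing units and computing the index:
  alloy X: σ_y = 302.0 MPa, ρ = 8610 kg/m³, cost = 7.400 $/kg
  alloy Q: σ_y = 340.6 MPa, ρ = 4517 kg/m³, cost = 17.00 $/kg
  alloy J: σ_y = 63.40 MPa, ρ = 1210 kg/m³, cost = 3.968 $/kg
  alloy A: σ_y = 489.0 MPa, ρ = 3110 kg/m³, cost = 50.71 $/kg
  alloy U: σ_y = 172.4 MPa, ρ = 2710 kg/m³, cost = 3.110 $/kg
  alloy Y: σ_y = 58.54 MPa, ρ = 720.8 kg/m³, cost = 1.140 $/kg
  alloy Y: M = 71.2 kN·m per $
  alloy U: M = 20.5 kN·m per $
  alloy J: M = 13.2 kN·m per $
  alloy X: M = 4.74 kN·m per $
  alloy Q: M = 4.44 kN·m per $
  alloy A: M = 3.10 kN·m per $
Alloy Y ranks first.

alloy Y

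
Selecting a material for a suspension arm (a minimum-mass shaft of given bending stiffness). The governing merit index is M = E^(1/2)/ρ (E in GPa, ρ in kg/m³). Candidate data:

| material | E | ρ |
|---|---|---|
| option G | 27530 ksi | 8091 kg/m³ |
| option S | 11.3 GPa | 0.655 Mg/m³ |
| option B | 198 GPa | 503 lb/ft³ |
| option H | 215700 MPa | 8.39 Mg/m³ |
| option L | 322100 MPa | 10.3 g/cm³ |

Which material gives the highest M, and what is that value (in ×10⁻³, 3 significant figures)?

Putting every candidate on a common basis:
  option G: E = 189.8 GPa, ρ = 8091 kg/m³
  option S: E = 11.30 GPa, ρ = 655.0 kg/m³
  option B: E = 198.0 GPa, ρ = 8057 kg/m³
  option H: E = 215.7 GPa, ρ = 8390 kg/m³
  option L: E = 322.1 GPa, ρ = 10300 kg/m³
  option S: M = 5.13×10⁻³
  option H: M = 1.75×10⁻³
  option B: M = 1.75×10⁻³
  option L: M = 1.74×10⁻³
  option G: M = 1.70×10⁻³
Option S ranks first.

option S, M = 5.13×10⁻³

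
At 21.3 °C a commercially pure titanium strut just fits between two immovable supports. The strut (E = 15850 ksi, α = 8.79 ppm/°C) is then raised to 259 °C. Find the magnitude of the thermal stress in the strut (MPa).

228 MPa

E = 15850 ksi = 109.3 GPa.
ΔT = 237.7 K. Constrained thermal stress σ = E·α·ΔT = 109.3×10³ MPa × 8.79×10⁻⁶ × 237.7 = 228 MPa (compressive).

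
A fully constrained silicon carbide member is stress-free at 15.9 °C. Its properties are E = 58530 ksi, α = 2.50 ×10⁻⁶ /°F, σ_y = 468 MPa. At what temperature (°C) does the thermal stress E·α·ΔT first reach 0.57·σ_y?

E = 58530 ksi = 403.6 GPa.
α = 2.50×10⁻⁶/°F × 9/5 = 4.50×10⁻⁶/K.
E·α·ΔT = 266.8 MPa ⇒ ΔT = 266.8 / (403.6×10³ × 4.50×10⁻⁶) = 146.9 K.
T = 15.9 + 146.9 = 162.8 °C.

163 °C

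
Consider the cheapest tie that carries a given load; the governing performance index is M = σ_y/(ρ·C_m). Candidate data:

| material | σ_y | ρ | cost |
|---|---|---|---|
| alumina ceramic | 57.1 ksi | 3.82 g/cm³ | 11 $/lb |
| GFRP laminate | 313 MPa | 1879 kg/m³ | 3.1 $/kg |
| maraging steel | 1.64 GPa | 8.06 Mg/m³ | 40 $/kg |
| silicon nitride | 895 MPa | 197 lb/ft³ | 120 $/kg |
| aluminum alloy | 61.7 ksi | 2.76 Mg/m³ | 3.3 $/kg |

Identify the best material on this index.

Convert each candidate to consistent units, then evaluate M:
  alumina ceramic: σ_y = 393.7 MPa, ρ = 3820 kg/m³, cost = 24.25 $/kg
  GFRP laminate: σ_y = 313.0 MPa, ρ = 1879 kg/m³, cost = 3.100 $/kg
  maraging steel: σ_y = 1640 MPa, ρ = 8060 kg/m³, cost = 40.00 $/kg
  silicon nitride: σ_y = 895.0 MPa, ρ = 3156 kg/m³, cost = 120.0 $/kg
  aluminum alloy: σ_y = 425.4 MPa, ρ = 2760 kg/m³, cost = 3.300 $/kg
  GFRP laminate: M = 53.7 kN·m per $
  aluminum alloy: M = 46.7 kN·m per $
  maraging steel: M = 5.09 kN·m per $
  alumina ceramic: M = 4.25 kN·m per $
  silicon nitride: M = 2.36 kN·m per $
Highest index: GFRP laminate.

GFRP laminate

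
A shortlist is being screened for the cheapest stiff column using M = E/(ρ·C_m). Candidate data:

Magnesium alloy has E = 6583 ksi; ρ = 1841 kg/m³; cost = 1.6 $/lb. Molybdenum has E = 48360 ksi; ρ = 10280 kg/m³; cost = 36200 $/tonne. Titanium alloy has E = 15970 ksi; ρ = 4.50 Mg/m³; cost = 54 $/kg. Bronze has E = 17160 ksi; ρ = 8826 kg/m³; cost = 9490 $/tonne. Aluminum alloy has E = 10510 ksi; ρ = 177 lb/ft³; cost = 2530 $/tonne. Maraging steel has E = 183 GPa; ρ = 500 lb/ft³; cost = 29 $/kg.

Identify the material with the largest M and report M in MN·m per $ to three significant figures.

Putting every candidate on a common basis:
  magnesium alloy: E = 45.39 GPa, ρ = 1841 kg/m³, cost = 3.527 $/kg
  molybdenum: E = 333.4 GPa, ρ = 10280 kg/m³, cost = 36.20 $/kg
  titanium alloy: E = 110.1 GPa, ρ = 4500 kg/m³, cost = 54.00 $/kg
  bronze: E = 118.3 GPa, ρ = 8826 kg/m³, cost = 9.490 $/kg
  aluminum alloy: E = 72.46 GPa, ρ = 2835 kg/m³, cost = 2.530 $/kg
  maraging steel: E = 183.0 GPa, ρ = 8009 kg/m³, cost = 29.00 $/kg
  aluminum alloy: M = 10.1 MN·m per $
  magnesium alloy: M = 6.99 MN·m per $
  bronze: M = 1.41 MN·m per $
  molybdenum: M = 0.896 MN·m per $
  maraging steel: M = 0.788 MN·m per $
  titanium alloy: M = 0.453 MN·m per $
Aluminum alloy ranks first.

aluminum alloy, M = 10.1 MN·m per $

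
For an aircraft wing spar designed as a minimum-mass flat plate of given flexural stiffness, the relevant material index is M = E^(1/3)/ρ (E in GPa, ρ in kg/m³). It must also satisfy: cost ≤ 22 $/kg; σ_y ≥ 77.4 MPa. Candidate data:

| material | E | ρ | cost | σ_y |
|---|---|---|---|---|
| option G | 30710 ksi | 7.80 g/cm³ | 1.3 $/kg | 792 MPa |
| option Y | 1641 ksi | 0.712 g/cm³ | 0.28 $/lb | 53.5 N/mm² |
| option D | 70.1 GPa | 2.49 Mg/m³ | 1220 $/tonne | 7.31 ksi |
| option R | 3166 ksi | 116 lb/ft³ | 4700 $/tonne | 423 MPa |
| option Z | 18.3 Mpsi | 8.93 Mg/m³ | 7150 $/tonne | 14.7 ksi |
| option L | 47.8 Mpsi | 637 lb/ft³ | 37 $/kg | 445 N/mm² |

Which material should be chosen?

option R

Screen on constraints: cost ≤ 22 $/kg; σ_y ≥ 77.4 MPa. Survivors: option G, option R, option Z.
After converting to SI:
  option G: E = 211.7 GPa, ρ = 7800 kg/m³
  option R: E = 21.83 GPa, ρ = 1858 kg/m³
  option Z: E = 126.2 GPa, ρ = 8930 kg/m³
  option R: M = 1.50×10⁻³
  option G: M = 0.764×10⁻³
  option Z: M = 0.562×10⁻³
Highest index: option R.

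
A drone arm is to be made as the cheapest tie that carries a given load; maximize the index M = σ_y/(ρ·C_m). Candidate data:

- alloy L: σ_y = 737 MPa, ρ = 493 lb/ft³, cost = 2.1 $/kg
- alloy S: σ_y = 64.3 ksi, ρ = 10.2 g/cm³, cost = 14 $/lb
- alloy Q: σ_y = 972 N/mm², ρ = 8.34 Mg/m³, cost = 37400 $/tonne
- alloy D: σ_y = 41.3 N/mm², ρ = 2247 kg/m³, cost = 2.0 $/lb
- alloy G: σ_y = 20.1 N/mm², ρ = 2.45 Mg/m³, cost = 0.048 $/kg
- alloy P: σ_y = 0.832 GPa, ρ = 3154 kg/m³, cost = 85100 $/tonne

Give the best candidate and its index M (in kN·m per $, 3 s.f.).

Normalizing units and computing the index:
  alloy L: σ_y = 737.0 MPa, ρ = 7897 kg/m³, cost = 2.100 $/kg
  alloy S: σ_y = 443.3 MPa, ρ = 10200 kg/m³, cost = 30.86 $/kg
  alloy Q: σ_y = 972.0 MPa, ρ = 8340 kg/m³, cost = 37.40 $/kg
  alloy D: σ_y = 41.30 MPa, ρ = 2247 kg/m³, cost = 4.409 $/kg
  alloy G: σ_y = 20.10 MPa, ρ = 2450 kg/m³, cost = 0.04800 $/kg
  alloy P: σ_y = 832.0 MPa, ρ = 3154 kg/m³, cost = 85.10 $/kg
  alloy G: M = 171 kN·m per $
  alloy L: M = 44.4 kN·m per $
  alloy D: M = 4.17 kN·m per $
  alloy Q: M = 3.12 kN·m per $
  alloy P: M = 3.10 kN·m per $
  alloy S: M = 1.41 kN·m per $
The maximum is for alloy G.

alloy G, M = 171 kN·m per $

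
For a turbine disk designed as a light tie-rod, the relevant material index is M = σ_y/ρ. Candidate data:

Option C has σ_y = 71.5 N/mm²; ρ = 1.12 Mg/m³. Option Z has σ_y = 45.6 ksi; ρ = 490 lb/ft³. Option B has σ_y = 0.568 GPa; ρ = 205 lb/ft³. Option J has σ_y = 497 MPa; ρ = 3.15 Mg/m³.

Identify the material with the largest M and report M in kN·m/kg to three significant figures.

option B, M = 173 kN·m/kg

In SI units:
  option C: σ_y = 71.50 MPa, ρ = 1120 kg/m³
  option Z: σ_y = 314.4 MPa, ρ = 7849 kg/m³
  option B: σ_y = 568.0 MPa, ρ = 3284 kg/m³
  option J: σ_y = 497.0 MPa, ρ = 3150 kg/m³
  option B: M = 173 kN·m/kg
  option J: M = 158 kN·m/kg
  option C: M = 63.8 kN·m/kg
  option Z: M = 40.1 kN·m/kg
Option B has the largest M.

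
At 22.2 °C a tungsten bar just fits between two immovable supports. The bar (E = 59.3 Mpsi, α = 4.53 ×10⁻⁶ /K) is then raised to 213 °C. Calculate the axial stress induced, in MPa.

353 MPa

E = 59.3 Mpsi = 408.9 GPa.
ΔT = 190.8 K. Constrained thermal stress σ = E·α·ΔT = 408.9×10³ MPa × 4.53×10⁻⁶ × 190.8 = 353 MPa (compressive).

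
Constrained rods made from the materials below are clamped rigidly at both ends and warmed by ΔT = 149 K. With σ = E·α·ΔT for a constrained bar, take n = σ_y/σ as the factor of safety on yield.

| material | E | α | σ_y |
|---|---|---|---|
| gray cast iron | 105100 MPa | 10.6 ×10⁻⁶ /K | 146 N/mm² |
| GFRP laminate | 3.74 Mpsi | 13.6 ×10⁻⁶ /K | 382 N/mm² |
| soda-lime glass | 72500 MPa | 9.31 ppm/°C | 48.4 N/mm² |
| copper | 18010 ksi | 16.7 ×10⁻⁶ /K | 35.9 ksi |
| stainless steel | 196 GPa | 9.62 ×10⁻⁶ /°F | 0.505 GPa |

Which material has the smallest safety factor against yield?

soda-lime glass

In consistent units (E in GPa, α in ×10⁻⁶/K, σ_y in MPa):
  gray cast iron: E = 105.1, α = 10.6, σ_y = 146.0 → σ = 166 MPa, n = 0.880
  GFRP laminate: E = 25.79, α = 13.6, σ_y = 382.0 → σ = 52.3 MPa, n = 7.31
  soda-lime glass: E = 72.50, α = 9.31, σ_y = 48.40 → σ = 101 MPa, n = 0.481
  copper: E = 124.2, α = 16.7, σ_y = 247.5 → σ = 309 MPa, n = 0.801
  stainless steel: E = 196.0, α = 17.3, σ_y = 505.0 → σ = 506 MPa, n = 0.999
Soda-lime glass has the lowest safety factor, n = 0.481.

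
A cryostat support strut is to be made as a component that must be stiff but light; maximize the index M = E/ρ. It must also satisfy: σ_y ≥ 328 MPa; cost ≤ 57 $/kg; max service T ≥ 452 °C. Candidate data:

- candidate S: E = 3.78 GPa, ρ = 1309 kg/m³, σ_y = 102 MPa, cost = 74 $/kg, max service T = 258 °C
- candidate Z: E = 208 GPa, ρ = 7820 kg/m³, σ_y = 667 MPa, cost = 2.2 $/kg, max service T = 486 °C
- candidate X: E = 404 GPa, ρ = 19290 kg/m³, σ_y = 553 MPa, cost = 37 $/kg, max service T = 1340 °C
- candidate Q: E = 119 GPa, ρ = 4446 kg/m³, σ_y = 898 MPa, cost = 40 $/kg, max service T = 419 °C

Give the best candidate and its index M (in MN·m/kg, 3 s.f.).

candidate Z, M = 26.6 MN·m/kg

Screen on constraints: σ_y ≥ 328 MPa; cost ≤ 57 $/kg; max service T ≥ 452 °C. Survivors: candidate Z, candidate X.
Per-candidate index values:
  candidate Z: M = 26.6 MN·m/kg
  candidate X: M = 20.9 MN·m/kg
The maximum is for candidate Z.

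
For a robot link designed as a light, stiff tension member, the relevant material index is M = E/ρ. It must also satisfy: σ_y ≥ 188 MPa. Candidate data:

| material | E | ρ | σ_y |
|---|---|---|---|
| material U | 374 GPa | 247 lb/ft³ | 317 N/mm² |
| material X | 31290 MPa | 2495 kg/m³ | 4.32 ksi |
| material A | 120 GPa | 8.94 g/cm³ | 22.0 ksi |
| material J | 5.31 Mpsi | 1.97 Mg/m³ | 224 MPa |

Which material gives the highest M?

material U

Screen on constraints: σ_y ≥ 188 MPa. Survivors: material U, material J.
In SI units:
  material U: E = 374.0 GPa, ρ = 3957 kg/m³
  material J: E = 36.61 GPa, ρ = 1970 kg/m³
  material U: M = 94.5 MN·m/kg
  material J: M = 18.6 MN·m/kg
Material U ranks first.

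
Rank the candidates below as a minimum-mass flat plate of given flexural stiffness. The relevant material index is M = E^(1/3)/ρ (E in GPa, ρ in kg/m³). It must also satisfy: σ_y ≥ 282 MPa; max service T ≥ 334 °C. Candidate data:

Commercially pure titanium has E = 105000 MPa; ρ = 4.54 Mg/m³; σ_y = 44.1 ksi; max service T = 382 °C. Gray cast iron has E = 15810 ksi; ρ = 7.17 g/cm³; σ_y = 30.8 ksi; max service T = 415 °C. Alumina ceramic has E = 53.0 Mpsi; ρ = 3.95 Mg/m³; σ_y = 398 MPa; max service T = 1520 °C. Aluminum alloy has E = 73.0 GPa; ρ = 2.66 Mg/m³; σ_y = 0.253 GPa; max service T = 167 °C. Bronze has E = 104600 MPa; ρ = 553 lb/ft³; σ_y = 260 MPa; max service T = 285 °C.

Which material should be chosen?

alumina ceramic

Screen on constraints: σ_y ≥ 282 MPa; max service T ≥ 334 °C. Survivors: commercially pure titanium, alumina ceramic.
Normalizing units and computing the index:
  commercially pure titanium: E = 105.0 GPa, ρ = 4540 kg/m³
  alumina ceramic: E = 365.4 GPa, ρ = 3950 kg/m³
  alumina ceramic: M = 1.81×10⁻³
  commercially pure titanium: M = 1.04×10⁻³
Alumina ceramic has the largest M.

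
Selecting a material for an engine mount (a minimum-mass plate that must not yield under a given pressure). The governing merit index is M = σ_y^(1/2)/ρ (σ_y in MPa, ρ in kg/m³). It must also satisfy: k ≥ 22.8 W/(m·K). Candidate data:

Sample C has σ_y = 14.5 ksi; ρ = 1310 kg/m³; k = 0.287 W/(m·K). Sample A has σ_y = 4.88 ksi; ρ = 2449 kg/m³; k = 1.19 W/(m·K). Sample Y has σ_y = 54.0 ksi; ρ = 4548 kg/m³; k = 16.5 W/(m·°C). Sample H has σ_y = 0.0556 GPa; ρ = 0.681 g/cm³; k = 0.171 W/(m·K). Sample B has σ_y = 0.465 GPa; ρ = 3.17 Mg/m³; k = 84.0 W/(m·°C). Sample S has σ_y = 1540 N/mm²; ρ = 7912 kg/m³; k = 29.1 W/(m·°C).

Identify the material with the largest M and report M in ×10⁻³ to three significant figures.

sample B, M = 6.80×10⁻³

Screen on constraints: k ≥ 22.8 W/(m·K). Survivors: sample B, sample S.
In SI units:
  sample B: σ_y = 465.0 MPa, ρ = 3170 kg/m³
  sample S: σ_y = 1540 MPa, ρ = 7912 kg/m³
  sample B: M = 6.80×10⁻³
  sample S: M = 4.96×10⁻³
Highest index: sample B.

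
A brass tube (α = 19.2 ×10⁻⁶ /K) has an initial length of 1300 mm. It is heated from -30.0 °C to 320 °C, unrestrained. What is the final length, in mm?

1308.7 mm

ΔT = 320 − (-30.0) = 350.0 K.
ΔL = α·L₀·ΔT = 19.2×10⁻⁶ × 1300 mm × 350.0 K = 8.74 mm.
L = L₀ + ΔL = 1300 + 8.74 = 1308.7 mm.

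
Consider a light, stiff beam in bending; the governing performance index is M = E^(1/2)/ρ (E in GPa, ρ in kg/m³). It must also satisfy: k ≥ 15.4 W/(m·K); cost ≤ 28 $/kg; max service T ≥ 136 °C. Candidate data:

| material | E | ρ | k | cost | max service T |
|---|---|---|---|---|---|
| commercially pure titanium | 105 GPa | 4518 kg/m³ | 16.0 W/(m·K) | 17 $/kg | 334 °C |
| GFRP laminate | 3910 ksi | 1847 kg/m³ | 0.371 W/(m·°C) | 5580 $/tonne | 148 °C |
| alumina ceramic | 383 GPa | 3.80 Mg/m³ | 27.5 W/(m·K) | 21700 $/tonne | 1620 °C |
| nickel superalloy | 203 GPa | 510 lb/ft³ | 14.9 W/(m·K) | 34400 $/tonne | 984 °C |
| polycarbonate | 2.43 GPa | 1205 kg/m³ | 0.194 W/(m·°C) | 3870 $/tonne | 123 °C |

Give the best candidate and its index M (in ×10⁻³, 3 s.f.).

alumina ceramic, M = 5.15×10⁻³

Screen on constraints: k ≥ 15.4 W/(m·K); cost ≤ 28 $/kg; max service T ≥ 136 °C. Survivors: commercially pure titanium, alumina ceramic.
Convert each candidate to consistent units, then evaluate M:
  commercially pure titanium: E = 105.0 GPa, ρ = 4518 kg/m³
  alumina ceramic: E = 383.0 GPa, ρ = 3800 kg/m³
  alumina ceramic: M = 5.15×10⁻³
  commercially pure titanium: M = 2.27×10⁻³
The maximum is for alumina ceramic.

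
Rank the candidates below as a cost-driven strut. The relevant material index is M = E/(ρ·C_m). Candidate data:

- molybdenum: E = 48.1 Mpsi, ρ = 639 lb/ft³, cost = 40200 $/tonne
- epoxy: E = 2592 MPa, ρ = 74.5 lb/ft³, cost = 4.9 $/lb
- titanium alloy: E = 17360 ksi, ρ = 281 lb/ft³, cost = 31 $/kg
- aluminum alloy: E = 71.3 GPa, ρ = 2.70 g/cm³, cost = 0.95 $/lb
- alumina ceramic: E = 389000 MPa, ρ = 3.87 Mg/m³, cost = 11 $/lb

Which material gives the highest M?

In SI units:
  molybdenum: E = 331.6 GPa, ρ = 10240 kg/m³, cost = 40.20 $/kg
  epoxy: E = 2.592 GPa, ρ = 1193 kg/m³, cost = 10.80 $/kg
  titanium alloy: E = 119.7 GPa, ρ = 4501 kg/m³, cost = 31.00 $/kg
  aluminum alloy: E = 71.30 GPa, ρ = 2700 kg/m³, cost = 2.094 $/kg
  alumina ceramic: E = 389.0 GPa, ρ = 3870 kg/m³, cost = 24.25 $/kg
  aluminum alloy: M = 12.6 MN·m per $
  alumina ceramic: M = 4.14 MN·m per $
  titanium alloy: M = 0.858 MN·m per $
  molybdenum: M = 0.806 MN·m per $
  epoxy: M = 0.201 MN·m per $
Aluminum alloy has the largest M.

aluminum alloy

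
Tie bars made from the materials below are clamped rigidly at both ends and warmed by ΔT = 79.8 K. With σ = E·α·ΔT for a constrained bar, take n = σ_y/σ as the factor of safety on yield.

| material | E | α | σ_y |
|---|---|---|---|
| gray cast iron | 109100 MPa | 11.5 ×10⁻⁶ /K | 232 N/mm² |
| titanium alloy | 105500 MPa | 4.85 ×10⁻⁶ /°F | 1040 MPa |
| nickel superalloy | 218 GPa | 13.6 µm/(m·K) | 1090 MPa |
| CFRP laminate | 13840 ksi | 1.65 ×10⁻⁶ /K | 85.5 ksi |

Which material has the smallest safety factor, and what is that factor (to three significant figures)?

In consistent units (E in GPa, α in ×10⁻⁶/K, σ_y in MPa):
  gray cast iron: E = 109.1, α = 11.5, σ_y = 232.0 → σ = 100 MPa, n = 2.32
  titanium alloy: E = 105.5, α = 8.73, σ_y = 1040 → σ = 73.5 MPa, n = 14.2
  nickel superalloy: E = 218.0, α = 13.6, σ_y = 1090 → σ = 237 MPa, n = 4.61
  CFRP laminate: E = 95.42, α = 1.65, σ_y = 589.5 → σ = 12.6 MPa, n = 46.9
Smallest n: gray cast iron with n = 2.32.

gray cast iron, n = 2.32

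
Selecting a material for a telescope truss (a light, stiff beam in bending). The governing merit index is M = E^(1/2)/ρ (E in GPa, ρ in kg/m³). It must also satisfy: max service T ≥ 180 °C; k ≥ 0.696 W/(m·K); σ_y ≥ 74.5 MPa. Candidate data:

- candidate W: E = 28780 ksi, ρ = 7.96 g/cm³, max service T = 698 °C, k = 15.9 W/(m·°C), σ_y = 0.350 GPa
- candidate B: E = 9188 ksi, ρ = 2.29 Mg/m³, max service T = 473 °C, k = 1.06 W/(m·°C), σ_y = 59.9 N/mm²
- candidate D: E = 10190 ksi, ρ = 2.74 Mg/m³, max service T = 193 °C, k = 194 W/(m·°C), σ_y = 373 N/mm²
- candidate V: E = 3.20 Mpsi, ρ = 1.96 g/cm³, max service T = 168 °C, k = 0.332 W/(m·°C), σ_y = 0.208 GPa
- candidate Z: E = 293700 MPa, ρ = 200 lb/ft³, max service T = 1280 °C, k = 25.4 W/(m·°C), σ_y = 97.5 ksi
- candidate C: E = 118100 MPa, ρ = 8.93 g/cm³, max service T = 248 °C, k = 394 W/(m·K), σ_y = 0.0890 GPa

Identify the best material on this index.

Screen on constraints: max service T ≥ 180 °C; k ≥ 0.696 W/(m·K); σ_y ≥ 74.5 MPa. Survivors: candidate W, candidate D, candidate Z, candidate C.
After converting to SI:
  candidate W: E = 198.4 GPa, ρ = 7960 kg/m³
  candidate D: E = 70.26 GPa, ρ = 2740 kg/m³
  candidate Z: E = 293.7 GPa, ρ = 3204 kg/m³
  candidate C: E = 118.1 GPa, ρ = 8930 kg/m³
  candidate Z: M = 5.35×10⁻³
  candidate D: M = 3.06×10⁻³
  candidate W: M = 1.77×10⁻³
  candidate C: M = 1.22×10⁻³
Candidate Z ranks first.

candidate Z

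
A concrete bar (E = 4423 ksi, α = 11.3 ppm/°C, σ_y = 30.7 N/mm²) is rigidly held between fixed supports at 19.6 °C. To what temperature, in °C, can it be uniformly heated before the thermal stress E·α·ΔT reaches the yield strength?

E = 4423 ksi = 30.50 GPa.
σ_y = 30.7 N/mm² = 30.70 MPa.
E·α·ΔT = 30.70 MPa ⇒ ΔT = 30.70 / (30.50×10³ × 11.3×10⁻⁶) = 89.09 K.
T = 19.6 + 89.09 = 108.7 °C.

109 °C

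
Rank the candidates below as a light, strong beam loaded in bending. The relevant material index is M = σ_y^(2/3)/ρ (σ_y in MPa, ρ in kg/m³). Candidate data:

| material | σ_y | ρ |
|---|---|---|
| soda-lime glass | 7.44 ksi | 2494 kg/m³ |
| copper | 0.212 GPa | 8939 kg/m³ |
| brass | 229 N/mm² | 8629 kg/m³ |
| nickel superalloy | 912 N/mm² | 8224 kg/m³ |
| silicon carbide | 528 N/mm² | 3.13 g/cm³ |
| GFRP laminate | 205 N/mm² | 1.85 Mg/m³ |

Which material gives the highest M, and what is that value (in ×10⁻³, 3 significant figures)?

silicon carbide, M = 20.9×10⁻³

After converting to SI:
  soda-lime glass: σ_y = 51.30 MPa, ρ = 2494 kg/m³
  copper: σ_y = 212.0 MPa, ρ = 8939 kg/m³
  brass: σ_y = 229.0 MPa, ρ = 8629 kg/m³
  nickel superalloy: σ_y = 912.0 MPa, ρ = 8224 kg/m³
  silicon carbide: σ_y = 528.0 MPa, ρ = 3130 kg/m³
  GFRP laminate: σ_y = 205.0 MPa, ρ = 1850 kg/m³
  silicon carbide: M = 20.9×10⁻³
  GFRP laminate: M = 18.8×10⁻³
  nickel superalloy: M = 11.4×10⁻³
  soda-lime glass: M = 5.54×10⁻³
  brass: M = 4.34×10⁻³
  copper: M = 3.98×10⁻³
Highest index: silicon carbide.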